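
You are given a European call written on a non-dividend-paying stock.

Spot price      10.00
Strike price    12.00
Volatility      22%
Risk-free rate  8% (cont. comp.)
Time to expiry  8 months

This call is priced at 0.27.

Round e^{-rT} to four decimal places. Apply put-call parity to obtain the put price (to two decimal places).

exp(−rT) = exp(−0.08·0.6667) = 0.9481
Put-call parity: C − P = S − K·e^(−rT) = 10 − 12·0.9481 = 10 − 11.3772 = -1.3772
P = C − (C − P) = 0.27 − (-1.3772) = 1.6472

1.65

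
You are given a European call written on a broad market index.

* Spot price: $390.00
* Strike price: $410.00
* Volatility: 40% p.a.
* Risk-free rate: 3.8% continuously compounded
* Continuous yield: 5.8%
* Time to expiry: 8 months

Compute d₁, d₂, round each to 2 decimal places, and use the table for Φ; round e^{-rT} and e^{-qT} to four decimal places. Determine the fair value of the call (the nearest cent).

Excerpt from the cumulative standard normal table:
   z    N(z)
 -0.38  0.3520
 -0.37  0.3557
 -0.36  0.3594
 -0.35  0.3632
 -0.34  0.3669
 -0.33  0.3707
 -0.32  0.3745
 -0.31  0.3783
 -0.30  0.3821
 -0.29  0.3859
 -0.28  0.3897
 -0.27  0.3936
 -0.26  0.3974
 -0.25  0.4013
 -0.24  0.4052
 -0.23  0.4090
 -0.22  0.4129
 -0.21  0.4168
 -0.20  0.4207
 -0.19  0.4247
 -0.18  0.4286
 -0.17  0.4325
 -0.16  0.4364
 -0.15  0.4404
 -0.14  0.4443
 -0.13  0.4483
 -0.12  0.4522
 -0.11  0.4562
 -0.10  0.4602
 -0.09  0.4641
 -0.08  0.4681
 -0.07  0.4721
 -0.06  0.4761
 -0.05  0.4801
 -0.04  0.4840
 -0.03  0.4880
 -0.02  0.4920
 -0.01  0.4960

$39.44

σ√T = 0.4·√0.6667 = 0.3266
d₁ = [ln(390/410) + (0.038 − 0.058 + 0.4²/2)·0.6667] / 0.3266 = [-0.0500 + 0.0400] / 0.3266 = -0.0307 → -0.03
d₂ = d₁ − σ√T = -0.0307 − 0.3266 = -0.3572 → -0.36
exp(−qT) = exp(−0.058·0.6667) = 0.9621;  exp(−rT) = exp(−0.038·0.6667) = 0.9750
N(d₁) = N(-0.03) = 0.4880;  N(d₂) = N(-0.36) = 0.3594
C = 390·0.9621·0.4880 − 410·0.9750·0.3594 = 183.1069 − 143.6702 = 39.4367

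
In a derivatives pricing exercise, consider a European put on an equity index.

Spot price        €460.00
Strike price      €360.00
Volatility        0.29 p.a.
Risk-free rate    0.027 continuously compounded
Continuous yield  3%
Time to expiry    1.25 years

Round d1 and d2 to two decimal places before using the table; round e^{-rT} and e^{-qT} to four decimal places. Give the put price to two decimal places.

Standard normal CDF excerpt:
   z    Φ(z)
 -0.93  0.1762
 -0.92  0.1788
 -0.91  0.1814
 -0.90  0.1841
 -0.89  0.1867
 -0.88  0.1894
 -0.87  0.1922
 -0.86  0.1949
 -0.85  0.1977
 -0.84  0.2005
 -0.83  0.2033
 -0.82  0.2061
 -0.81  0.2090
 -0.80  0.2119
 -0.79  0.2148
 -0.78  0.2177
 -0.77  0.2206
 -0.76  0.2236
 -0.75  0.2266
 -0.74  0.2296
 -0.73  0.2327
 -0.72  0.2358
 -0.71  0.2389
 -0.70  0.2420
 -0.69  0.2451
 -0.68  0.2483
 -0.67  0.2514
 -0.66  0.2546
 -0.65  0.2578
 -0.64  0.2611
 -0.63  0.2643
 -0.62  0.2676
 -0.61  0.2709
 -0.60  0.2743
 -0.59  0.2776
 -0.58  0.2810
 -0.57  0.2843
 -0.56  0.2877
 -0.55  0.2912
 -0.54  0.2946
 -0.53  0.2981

σ√T = 0.29·√1.25 = 0.3242
d₁ = [ln(460/360) + (0.027 − 0.03 + ½·0.29²)·1.25] / (σ√T) = (0.2451 + 0.0488) / 0.3242 = 0.9066 ≈ 0.91
d₂ = 0.9066 − 0.3242 = 0.5823 ≈ 0.58
e^(−qT) = e^(−0.03·1.25) = 0.9632;  e^(−rT) = e^(−0.027·1.25) = 0.9668
N(−d₂) = N(-0.58) = 0.2810;  N(−d₁) = N(-0.91) = 0.1814
P = 360·0.9668·0.2810 − 460·0.9632·0.1814 = 97.8015 − 80.3733 = 17.4282

€17.43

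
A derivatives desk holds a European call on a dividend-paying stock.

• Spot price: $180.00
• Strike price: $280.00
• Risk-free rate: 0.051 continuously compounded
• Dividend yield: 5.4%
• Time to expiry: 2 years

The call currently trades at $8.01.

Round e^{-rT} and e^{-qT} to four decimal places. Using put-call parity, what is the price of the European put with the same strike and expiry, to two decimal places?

$99.28

exp(−qT) = exp(−0.054·2) = 0.8976;  exp(−rT) = exp(−0.051·2) = 0.9030
Put-call parity: C − P = S·e^(−qT) − K·e^(−rT) = 180·0.8976 − 280·0.9030 = 161.5680 − 252.8400 = -91.2720
P = C − (C − P) = 8.01 − (-91.2720) = 99.2820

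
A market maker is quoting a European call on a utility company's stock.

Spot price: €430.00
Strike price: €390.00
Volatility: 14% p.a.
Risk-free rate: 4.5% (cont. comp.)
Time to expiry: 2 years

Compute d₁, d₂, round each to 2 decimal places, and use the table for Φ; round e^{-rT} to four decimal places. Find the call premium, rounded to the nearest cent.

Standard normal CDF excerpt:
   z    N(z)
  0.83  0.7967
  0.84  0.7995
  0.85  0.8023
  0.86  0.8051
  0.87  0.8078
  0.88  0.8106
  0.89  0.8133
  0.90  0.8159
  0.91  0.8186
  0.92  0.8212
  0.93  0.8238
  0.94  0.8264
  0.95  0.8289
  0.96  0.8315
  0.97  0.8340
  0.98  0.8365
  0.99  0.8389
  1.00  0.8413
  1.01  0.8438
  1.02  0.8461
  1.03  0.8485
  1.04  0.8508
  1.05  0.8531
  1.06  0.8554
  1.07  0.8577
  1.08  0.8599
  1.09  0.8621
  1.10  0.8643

T = 2;  σ√T = 0.1980
ln(S/K) + (r + σ²/2)T = ln(430/390) + (0.045 + 0.14²/2)·2 = 0.0976 + 0.1096 = 0.2072
d₁ = 0.2072 / 0.1980 = 1.0467 ⇒ 1.05
d₂ = d₁ − σ√T = 1.0467 − 0.1980 = 0.8487 ⇒ 0.85
exp(−rT) = exp(−0.045·2) = 0.9139
C = 430·N(1.05) − 390·0.9139·N(0.85) = 430·0.8531 − 390·0.9139·0.8023 = 366.8330 − 285.9566 = 80.8764

€80.88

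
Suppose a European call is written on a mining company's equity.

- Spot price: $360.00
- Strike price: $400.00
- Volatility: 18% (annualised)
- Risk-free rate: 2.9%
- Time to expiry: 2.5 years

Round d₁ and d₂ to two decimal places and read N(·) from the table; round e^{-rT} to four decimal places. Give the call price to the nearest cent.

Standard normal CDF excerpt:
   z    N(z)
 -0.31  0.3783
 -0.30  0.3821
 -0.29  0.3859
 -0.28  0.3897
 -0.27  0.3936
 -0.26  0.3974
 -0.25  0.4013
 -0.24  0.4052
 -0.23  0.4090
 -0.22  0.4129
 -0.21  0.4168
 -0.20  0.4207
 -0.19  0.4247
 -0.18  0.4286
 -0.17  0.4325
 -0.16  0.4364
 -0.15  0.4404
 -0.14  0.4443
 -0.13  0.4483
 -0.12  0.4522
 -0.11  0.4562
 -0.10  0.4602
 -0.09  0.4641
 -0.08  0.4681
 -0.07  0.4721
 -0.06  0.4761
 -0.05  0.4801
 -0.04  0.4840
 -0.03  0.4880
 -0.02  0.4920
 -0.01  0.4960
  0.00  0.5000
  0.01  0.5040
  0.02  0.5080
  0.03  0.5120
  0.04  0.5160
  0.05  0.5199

$36.47

T = 2.5;  σ√T = 0.2846
d₁ = [ln(360/400) + (0.029 + 0.18²/2)·2.5] / 0.2846 = [-0.1054 + 0.1130] / 0.2846 = 0.0268 which rounds to 0.03
d₂ = d₁ − σ√T = 0.0268 − 0.2846 = -0.2578 which rounds to -0.26
exp(−rT) = exp(−0.029·2.5) = 0.9301
N(d₁) = N(0.03) = 0.5120;  N(d₂) = N(-0.26) = 0.3974
C = 360·0.5120 − 400·0.9301·0.3974 = 184.3200 − 147.8487 = 36.4713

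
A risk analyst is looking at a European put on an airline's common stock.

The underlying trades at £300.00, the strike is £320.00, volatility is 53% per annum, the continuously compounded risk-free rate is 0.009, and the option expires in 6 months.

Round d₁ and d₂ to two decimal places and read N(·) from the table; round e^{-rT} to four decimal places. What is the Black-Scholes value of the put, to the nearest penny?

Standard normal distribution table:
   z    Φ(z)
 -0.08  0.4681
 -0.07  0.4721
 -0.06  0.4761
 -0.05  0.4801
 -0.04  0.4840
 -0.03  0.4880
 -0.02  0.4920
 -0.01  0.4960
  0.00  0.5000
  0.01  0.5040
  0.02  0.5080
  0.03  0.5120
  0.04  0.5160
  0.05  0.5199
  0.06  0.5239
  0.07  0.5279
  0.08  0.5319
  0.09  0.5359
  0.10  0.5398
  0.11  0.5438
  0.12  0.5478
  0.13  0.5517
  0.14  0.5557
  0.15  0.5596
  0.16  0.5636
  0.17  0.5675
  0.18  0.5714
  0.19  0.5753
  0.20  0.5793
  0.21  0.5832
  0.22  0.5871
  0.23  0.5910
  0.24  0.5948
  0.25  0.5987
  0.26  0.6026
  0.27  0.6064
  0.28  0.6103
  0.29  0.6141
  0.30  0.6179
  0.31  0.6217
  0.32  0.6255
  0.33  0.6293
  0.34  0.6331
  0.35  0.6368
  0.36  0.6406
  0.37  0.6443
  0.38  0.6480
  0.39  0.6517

£56.46

T = 0.5;  σ√T = 0.3748
d₁ = [ln(300/320) + (0.009 + 0.53²/2)·0.5] / 0.3748 = [-0.0645 + 0.0747] / 0.3748 = 0.0272 ≈ 0.03
d₂ = d₁ − σ√T = 0.0272 − 0.3748 = -0.3476 ≈ -0.35
exp(−rT) = exp(−0.009·0.5) = 0.9955
P = 320·0.9955·N(0.35) − 300·N(-0.03) = 320·0.9955·0.6368 − 300·0.4880 = 202.8590 − 146.4000 = 56.4590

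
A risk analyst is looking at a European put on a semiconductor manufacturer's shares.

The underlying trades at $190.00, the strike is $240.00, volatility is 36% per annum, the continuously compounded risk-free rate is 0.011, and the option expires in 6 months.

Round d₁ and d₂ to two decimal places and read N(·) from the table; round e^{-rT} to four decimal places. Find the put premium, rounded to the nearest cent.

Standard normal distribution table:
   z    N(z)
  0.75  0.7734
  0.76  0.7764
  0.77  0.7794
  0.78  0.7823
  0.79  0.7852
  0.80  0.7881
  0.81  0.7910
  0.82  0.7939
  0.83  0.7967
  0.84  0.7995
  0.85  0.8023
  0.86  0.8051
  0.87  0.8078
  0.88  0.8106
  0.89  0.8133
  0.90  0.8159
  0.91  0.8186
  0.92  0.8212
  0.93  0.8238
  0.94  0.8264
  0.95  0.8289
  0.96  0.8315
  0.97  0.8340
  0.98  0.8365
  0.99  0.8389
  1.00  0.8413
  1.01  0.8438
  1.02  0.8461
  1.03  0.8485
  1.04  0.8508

σ√T = 0.36·√0.5 = 0.2546
d₁ = [ln(190/240) + (0.011 + 0.36²/2)·0.5] / 0.2546 = [-0.2336 + 0.0379] / 0.2546 = -0.7688 ≈ -0.77
d₂ = d₁ − σ√T = -0.7688 − 0.2546 = -1.0234 ≈ -1.02
exp(−rT) = exp(−0.011·0.5) = 0.9945
P = 240·0.9945·N(1.02) − 190·N(0.77) = 240·0.9945·0.8461 − 190·0.7794 = 201.9471 − 148.0860 = 53.8611

$53.86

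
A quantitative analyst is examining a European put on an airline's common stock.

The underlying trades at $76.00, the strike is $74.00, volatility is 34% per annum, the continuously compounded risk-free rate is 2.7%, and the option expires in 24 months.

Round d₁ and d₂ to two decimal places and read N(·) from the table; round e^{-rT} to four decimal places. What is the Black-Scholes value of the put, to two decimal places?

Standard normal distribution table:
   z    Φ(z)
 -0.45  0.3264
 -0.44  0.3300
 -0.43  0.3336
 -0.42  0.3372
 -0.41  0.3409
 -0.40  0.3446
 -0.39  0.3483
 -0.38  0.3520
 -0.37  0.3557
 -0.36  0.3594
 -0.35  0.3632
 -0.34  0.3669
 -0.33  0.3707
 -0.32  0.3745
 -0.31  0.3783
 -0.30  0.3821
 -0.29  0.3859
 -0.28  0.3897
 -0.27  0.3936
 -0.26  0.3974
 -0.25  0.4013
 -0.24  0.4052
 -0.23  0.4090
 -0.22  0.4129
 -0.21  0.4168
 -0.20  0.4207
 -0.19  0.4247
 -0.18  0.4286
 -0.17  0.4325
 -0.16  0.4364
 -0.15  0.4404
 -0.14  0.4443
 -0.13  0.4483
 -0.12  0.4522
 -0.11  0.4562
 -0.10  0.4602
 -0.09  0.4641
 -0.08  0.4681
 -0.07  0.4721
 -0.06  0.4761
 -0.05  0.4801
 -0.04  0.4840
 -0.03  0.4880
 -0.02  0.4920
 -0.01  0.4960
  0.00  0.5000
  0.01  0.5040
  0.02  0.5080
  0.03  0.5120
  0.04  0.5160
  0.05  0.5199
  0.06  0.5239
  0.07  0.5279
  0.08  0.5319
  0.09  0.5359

T = 2;  σ√T = 0.4808
ln(S/K) + (r + σ²/2)T = ln(76/74) + (0.027 + 0.34²/2)·2 = 0.0267 + 0.1696 = 0.1963
d₁ = 0.1963 / 0.4808 = 0.4082 ⇒ 0.41
d₂ = d₁ − σ√T = 0.4082 − 0.4808 = -0.0726 ⇒ -0.07
exp(−rT) = exp(−0.027·2) = 0.9474
P = 74·0.9474·N(0.07) − 76·N(-0.41) = 74·0.9474·0.5279 − 76·0.3409 = 37.0098 − 25.9084 = 11.1014

$11.10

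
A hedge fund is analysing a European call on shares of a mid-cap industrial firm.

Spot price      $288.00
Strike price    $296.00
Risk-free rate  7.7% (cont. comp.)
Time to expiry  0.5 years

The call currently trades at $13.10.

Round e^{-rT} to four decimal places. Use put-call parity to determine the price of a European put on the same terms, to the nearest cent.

$9.91

e^(−rT) = e^(−0.077·0.5) = 0.9622
Put-call parity: C − P = S − K·e^(−rT) = 288 − 296·0.9622 = 288 − 284.8112 = 3.1888
P = C − (C − P) = 13.10 − (3.1888) = 9.9112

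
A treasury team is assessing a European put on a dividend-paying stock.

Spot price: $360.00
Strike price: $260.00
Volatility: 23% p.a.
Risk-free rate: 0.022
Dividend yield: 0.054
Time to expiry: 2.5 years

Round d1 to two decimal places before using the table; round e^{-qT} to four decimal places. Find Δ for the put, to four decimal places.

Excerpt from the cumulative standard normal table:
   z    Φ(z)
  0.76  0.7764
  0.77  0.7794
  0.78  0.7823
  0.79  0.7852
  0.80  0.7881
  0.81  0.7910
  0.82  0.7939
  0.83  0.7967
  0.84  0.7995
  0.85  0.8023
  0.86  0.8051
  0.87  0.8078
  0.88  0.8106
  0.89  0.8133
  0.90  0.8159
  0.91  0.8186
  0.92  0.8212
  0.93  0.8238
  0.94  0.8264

T = 2.5;  σ√T = 0.3637
d₁ = [ln(360/260) + (0.022 − 0.054 + 0.23²/2)·2.5] / 0.3637 = [0.3254 − 0.0139] / 0.3637 = 0.8567 ⇒ 0.86
N(d₁) = N(0.86) = 0.8051
Δ_put = exp(−qT)·(N(d₁) − 1) = 0.8737·(0.8051 − 1) = -0.1703

-0.1703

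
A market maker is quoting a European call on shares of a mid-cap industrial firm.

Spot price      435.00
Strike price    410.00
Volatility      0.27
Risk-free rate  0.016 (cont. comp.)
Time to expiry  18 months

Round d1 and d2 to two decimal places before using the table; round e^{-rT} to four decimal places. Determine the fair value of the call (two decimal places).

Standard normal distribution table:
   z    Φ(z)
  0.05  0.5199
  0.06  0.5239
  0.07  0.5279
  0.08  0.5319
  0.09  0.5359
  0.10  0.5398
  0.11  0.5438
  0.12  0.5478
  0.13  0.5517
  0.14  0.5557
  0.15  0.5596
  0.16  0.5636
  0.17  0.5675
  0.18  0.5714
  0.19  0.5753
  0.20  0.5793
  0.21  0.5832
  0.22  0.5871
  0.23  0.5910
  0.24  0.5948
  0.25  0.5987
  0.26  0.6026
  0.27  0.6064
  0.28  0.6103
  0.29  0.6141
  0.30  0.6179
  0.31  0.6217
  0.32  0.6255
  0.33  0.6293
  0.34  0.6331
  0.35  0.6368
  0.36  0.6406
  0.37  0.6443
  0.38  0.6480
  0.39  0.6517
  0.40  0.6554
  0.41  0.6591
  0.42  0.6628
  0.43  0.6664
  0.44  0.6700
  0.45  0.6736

73.81

T = 1.5;  σ√T = 0.3307
d₁ = [ln(435/410) + (0.016 + ½·0.27²)·1.5] / (σ√T) = (0.0592 + 0.0787) / 0.3307 = 0.4169 → 0.42
d₂ = 0.4169 − 0.3307 = 0.0862 → 0.09
e^(−rT) = e^(−0.016·1.5) = 0.9763
N(d₁) = N(0.42) = 0.6628;  N(d₂) = N(0.09) = 0.5359
C = 435·0.6628 − 410·0.9763·0.5359 = 288.3180 − 214.5117 = 73.8063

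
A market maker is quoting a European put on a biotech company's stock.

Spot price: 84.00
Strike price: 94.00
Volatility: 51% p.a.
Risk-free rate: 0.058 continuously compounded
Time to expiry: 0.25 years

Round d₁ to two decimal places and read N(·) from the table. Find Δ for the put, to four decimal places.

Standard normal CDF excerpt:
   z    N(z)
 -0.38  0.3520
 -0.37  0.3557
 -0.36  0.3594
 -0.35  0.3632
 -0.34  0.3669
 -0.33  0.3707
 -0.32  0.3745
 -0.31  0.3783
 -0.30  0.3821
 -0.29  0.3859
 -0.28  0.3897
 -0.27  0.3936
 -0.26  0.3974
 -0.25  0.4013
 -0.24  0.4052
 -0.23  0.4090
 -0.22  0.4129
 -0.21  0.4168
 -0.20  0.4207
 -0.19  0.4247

T = 0.25;  σ√T = 0.2550
d₁ = [ln(84/94) + (0.058 + ½·0.51²)·0.25] / (σ√T) = (-0.1125 + 0.0470) / 0.2550 = -0.2567 which rounds to -0.26
N(d₁) = N(-0.26) = 0.3974
Δ_put = N(d₁) − 1 = 0.3974 − 1 = -0.6026

-0.6026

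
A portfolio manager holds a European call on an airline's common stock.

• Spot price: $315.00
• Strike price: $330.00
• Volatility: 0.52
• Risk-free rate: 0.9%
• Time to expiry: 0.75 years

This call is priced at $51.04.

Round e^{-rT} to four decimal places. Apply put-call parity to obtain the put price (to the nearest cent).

e^(−rT) = e^(−0.009·0.75) = 0.9933
Put-call parity: C − P = S − K·e^(−rT) = 315 − 330·0.9933 = 315 − 327.7890 = -12.7890
P = C − (C − P) = 51.04 − (-12.7890) = 63.8290

$63.83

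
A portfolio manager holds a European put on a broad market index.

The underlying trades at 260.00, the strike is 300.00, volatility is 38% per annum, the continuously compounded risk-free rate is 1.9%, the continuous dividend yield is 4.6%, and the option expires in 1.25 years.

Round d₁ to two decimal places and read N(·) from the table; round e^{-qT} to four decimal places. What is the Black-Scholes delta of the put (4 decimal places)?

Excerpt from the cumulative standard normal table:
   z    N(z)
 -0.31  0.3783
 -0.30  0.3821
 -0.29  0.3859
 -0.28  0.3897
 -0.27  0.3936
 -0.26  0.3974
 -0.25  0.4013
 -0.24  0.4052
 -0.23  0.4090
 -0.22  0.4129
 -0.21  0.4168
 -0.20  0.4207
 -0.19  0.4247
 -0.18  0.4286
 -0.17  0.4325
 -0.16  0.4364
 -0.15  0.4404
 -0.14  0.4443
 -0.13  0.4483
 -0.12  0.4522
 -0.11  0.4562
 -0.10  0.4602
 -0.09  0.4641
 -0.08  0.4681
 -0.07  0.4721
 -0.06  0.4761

σ√T = 0.38·√1.25 = 0.4249
ln(S/K) + (r − q + σ²/2)T = ln(260/300) + (0.019 − 0.046 + 0.38²/2)·1.25 = -0.1431 + 0.0565 = -0.0866
d₁ = -0.0866 / 0.4249 = -0.2038 ⇒ -0.20
N(d₁) = N(-0.20) = 0.4207
Δ_put = e^(−qT)·(N(d₁) − 1) = 0.9441·(0.4207 − 1) = -0.5469

-0.5469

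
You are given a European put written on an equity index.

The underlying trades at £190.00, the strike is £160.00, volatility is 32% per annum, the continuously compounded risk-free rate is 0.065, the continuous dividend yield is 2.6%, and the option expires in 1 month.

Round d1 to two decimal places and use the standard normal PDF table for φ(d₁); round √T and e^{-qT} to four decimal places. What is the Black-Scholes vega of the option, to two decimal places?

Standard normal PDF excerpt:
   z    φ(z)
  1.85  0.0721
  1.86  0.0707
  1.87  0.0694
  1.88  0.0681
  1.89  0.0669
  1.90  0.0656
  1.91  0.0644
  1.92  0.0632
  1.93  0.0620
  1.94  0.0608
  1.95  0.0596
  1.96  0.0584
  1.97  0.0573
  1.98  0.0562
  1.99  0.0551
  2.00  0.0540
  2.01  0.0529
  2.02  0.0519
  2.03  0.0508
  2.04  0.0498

3.33

σ√T = 0.32 × 0.2887 = 0.0924
d₁ = [ln(190/160) + (0.065 − 0.026 + ½·0.32²)·0.08333] / (σ√T) = (0.1719 + 0.0075) / 0.0924 = 1.9417 which rounds to 1.94
√T = √0.08333 = 0.2887
φ(d₁) = φ(1.94) = 0.0608
exp(−qT) = exp(−0.026·0.08333) = 0.9978
vega = S·exp(−qT)·φ(d₁)·√T = 190·0.9978·0.0608·0.2887 = 3.3277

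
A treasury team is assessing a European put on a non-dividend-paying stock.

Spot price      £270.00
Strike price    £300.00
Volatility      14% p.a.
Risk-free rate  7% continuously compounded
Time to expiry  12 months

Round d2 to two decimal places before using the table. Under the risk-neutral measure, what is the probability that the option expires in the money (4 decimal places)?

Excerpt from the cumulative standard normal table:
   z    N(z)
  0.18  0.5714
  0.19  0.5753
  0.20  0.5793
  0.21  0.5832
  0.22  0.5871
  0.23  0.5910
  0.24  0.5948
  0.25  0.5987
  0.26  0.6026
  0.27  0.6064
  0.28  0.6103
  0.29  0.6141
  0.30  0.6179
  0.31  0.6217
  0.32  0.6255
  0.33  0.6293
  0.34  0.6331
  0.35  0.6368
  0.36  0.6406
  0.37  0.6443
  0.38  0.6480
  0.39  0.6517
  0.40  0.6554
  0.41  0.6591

σ√T = 0.14 × 1.0000 = 0.1400
d₁ = [ln(270/300) + (0.07 + 0.14²/2)·1] / 0.1400 = [-0.1054 + 0.0798] / 0.1400 = -0.1826 → -0.18
d₂ = d₁ − σ√T = -0.1826 − 0.1400 = -0.3226 → -0.32
Risk-neutral Pr[S_T < K] = N(−d₂) = N(0.32) = 0.6255

0.6255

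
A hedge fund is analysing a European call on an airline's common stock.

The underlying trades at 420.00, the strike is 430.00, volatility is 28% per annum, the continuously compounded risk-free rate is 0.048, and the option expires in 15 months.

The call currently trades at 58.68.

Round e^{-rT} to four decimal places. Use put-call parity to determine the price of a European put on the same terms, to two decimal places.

43.65

e^(−rT) = e^(−0.048·1.25) = 0.9418
Put-call parity: C − P = S − K·e^(−rT) = 420 − 430·0.9418 = 420 − 404.9740 = 15.0260
P = C − (C − P) = 58.68 − (15.0260) = 43.6540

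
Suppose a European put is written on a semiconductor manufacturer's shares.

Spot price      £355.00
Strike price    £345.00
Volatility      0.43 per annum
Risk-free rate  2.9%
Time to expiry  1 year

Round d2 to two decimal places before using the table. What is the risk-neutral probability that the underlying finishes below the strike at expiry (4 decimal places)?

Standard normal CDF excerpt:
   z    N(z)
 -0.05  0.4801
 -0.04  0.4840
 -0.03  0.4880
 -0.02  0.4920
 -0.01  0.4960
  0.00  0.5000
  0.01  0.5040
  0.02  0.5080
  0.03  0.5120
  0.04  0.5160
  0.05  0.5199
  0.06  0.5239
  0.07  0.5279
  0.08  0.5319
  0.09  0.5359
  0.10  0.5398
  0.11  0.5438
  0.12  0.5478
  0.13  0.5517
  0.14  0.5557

σ√T = 0.43·√1 = 0.4300
d₁ = [ln(355/345) + (0.029 + 0.43²/2)·1] / 0.4300 = [0.0286 + 0.1214] / 0.4300 = 0.3489 ≈ 0.35
d₂ = d₁ − σ√T = 0.3489 − 0.4300 = -0.0811 ≈ -0.08
Risk-neutral Pr[S_T < K] = N(−d₂) = N(0.08) = 0.5319

0.5319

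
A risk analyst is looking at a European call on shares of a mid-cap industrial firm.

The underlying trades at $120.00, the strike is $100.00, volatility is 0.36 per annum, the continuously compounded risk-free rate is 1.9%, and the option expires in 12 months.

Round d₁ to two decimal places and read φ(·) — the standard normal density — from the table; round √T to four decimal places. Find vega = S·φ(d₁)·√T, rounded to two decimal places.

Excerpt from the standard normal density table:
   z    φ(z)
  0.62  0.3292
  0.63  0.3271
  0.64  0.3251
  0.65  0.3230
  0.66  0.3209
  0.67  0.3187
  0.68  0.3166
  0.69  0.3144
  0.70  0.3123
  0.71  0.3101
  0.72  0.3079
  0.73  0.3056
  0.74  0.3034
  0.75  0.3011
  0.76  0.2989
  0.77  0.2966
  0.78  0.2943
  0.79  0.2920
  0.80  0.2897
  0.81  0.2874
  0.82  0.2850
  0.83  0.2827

36.41

σ√T = 0.36·√1 = 0.3600
d₁ = [ln(120/100) + (0.019 + 0.36²/2)·1] / 0.3600 = [0.1823 + 0.0838] / 0.3600 = 0.7392 which rounds to 0.74
√T = √1 = 1.0000
φ(d₁) = φ(0.74) = 0.3034
vega = S·φ(d₁)·√T = 120·0.3034·1.0000 = 36.4080
(Vega is the same for a European call and put with the same parameters.)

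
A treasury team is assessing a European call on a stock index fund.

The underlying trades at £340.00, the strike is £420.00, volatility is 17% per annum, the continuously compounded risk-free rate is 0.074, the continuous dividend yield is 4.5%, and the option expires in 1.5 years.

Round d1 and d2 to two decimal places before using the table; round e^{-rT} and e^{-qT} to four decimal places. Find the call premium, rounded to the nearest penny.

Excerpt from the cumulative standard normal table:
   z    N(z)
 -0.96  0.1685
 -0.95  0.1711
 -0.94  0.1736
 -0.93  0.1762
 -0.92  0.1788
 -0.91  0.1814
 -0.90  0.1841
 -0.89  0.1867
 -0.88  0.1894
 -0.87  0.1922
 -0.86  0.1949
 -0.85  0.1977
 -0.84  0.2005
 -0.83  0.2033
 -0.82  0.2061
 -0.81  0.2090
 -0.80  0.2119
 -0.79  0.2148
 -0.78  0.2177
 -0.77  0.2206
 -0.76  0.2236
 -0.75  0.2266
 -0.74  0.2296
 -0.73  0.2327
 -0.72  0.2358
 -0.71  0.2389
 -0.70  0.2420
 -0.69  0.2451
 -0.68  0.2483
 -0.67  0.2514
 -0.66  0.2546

£8.73

σ√T = 0.17 × 1.2247 = 0.2082
ln(S/K) + (r − q + σ²/2)T = ln(340/420) + (0.074 − 0.045 + 0.17²/2)·1.5 = -0.2113 + 0.0652 = -0.1461
d₁ = -0.1461 / 0.2082 = -0.7019 which rounds to -0.70
d₂ = d₁ − σ√T = -0.7019 − 0.2082 = -0.9101 which rounds to -0.91
e^(−qT) = e^(−0.045·1.5) = 0.9347;  e^(−rT) = e^(−0.074·1.5) = 0.8949
N(d₁) = N(-0.70) = 0.2420;  N(d₂) = N(-0.91) = 0.1814
C = 340·0.9347·0.2420 − 420·0.8949·0.1814 = 76.9071 − 68.1806 = 8.7265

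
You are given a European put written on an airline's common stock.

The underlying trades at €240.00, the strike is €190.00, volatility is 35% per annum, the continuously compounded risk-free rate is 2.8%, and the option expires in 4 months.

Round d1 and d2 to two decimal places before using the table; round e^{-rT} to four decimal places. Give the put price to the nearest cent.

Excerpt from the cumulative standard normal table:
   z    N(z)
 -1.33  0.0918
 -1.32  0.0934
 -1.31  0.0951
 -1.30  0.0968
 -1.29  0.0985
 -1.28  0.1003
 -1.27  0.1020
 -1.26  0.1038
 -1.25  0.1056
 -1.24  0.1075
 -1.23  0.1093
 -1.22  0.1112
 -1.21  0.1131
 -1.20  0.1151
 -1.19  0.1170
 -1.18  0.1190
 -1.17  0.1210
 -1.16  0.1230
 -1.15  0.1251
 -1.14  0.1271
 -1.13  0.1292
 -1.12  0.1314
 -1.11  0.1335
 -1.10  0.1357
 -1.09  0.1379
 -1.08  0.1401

σ√T = 0.35·√0.3333 = 0.2021
d₁ = [ln(240/190) + (0.028 + 0.35²/2)·0.3333] / 0.2021 = [0.2336 + 0.0297] / 0.2021 = 1.3033 → 1.30
d₂ = d₁ − σ√T = 1.3033 − 0.2021 = 1.1012 → 1.10
exp(−rT) = exp(−0.028·0.3333) = 0.9907
N(−d₂) = N(-1.10) = 0.1357;  N(−d₁) = N(-1.30) = 0.0968
P = 190·0.9907·0.1357 − 240·0.0968 = 25.5432 − 23.2320 = 2.3112

€2.31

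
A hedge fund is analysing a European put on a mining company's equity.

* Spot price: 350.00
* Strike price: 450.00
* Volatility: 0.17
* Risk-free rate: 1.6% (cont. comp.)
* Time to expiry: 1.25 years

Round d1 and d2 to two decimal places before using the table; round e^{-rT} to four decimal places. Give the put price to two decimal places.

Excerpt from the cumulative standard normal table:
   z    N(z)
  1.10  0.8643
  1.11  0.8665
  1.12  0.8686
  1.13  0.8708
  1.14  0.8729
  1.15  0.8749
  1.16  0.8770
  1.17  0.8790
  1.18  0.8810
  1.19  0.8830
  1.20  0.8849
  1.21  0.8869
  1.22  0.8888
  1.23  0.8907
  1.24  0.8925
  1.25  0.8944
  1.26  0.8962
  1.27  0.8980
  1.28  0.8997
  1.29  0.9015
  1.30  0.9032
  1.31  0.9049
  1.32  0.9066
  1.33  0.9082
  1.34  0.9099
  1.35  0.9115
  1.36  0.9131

95.13

σ√T = 0.17·√1.25 = 0.1901
d₁ = [ln(350/450) + (0.016 + 0.17²/2)·1.25] / 0.1901 = [-0.2513 + 0.0381] / 0.1901 = -1.1220 → -1.12
d₂ = d₁ − σ√T = -1.1220 − 0.1901 = -1.3121 → -1.31
exp(−rT) = exp(−0.016·1.25) = 0.9802
N(−d₂) = N(1.31) = 0.9049;  N(−d₁) = N(1.12) = 0.8686
P = 450·0.9802·0.9049 − 350·0.8686 = 399.1423 − 304.0100 = 95.1323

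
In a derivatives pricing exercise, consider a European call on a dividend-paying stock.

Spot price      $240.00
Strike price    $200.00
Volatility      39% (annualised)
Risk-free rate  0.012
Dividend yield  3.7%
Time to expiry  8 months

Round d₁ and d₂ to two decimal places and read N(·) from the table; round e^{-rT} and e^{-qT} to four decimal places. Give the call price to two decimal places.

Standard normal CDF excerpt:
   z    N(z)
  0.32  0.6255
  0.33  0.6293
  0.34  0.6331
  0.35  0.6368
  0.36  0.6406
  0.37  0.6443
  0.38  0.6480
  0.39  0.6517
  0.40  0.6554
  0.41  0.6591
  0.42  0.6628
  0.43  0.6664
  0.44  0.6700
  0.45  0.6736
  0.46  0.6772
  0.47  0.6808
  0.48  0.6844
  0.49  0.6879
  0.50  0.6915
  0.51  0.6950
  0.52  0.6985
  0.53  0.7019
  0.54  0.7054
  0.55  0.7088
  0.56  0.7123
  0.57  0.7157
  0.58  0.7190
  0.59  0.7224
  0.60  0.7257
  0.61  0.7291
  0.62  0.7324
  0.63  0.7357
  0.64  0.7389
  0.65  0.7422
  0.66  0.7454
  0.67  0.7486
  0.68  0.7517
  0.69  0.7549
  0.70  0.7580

$48.91

σ√T = 0.39·√0.6667 = 0.3184
ln(S/K) + (r − q + σ²/2)T = ln(240/200) + (0.012 − 0.037 + 0.39²/2)·0.6667 = 0.1823 + 0.0340 = 0.2164
d₁ = 0.2164 / 0.3184 = 0.6794 → 0.68
d₂ = d₁ − σ√T = 0.6794 − 0.3184 = 0.3610 → 0.36
e^(−qT) = e^(−0.037·0.6667) = 0.9756;  e^(−rT) = e^(−0.012·0.6667) = 0.9920
N(d₁) = N(0.68) = 0.7517;  N(d₂) = N(0.36) = 0.6406
C = 240·0.9756·0.7517 − 200·0.9920·0.6406 = 176.0060 − 127.0950 = 48.9110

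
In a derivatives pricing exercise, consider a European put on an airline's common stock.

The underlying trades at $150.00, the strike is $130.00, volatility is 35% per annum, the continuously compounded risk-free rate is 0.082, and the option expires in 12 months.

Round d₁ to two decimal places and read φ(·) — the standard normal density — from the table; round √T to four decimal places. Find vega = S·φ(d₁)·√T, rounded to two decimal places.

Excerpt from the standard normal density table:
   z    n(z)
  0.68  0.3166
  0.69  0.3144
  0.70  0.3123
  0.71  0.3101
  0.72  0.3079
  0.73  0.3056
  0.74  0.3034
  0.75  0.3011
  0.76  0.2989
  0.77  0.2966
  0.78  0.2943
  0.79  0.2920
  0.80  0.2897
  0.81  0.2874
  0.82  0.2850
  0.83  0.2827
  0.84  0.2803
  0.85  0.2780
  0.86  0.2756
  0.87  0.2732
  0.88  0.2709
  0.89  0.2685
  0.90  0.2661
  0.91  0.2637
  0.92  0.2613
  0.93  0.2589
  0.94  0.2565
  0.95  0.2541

σ√T = 0.35 × 1.0000 = 0.3500
d₁ = [ln(150/130) + (0.082 + ½·0.35²)·1] / (σ√T) = (0.1431 + 0.1432) / 0.3500 = 0.8181 → 0.82
√T = √1 = 1.0000
φ(d₁) = φ(0.82) = 0.2850
vega = S·φ(d₁)·√T = 150·0.2850·1.0000 = 42.7500

42.75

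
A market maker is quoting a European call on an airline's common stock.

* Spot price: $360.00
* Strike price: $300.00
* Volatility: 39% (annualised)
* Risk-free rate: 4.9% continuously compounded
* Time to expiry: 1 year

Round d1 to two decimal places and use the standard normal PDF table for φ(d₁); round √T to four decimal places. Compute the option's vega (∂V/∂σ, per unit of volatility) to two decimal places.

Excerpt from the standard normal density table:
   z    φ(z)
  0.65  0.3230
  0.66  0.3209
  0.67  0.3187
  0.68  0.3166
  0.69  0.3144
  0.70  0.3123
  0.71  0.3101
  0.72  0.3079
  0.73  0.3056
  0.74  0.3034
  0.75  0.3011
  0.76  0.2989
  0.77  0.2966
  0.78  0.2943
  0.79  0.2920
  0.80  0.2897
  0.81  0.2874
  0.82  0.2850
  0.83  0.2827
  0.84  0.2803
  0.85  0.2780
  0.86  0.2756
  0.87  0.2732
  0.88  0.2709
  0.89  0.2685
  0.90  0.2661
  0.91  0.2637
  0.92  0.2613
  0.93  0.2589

σ√T = 0.39 × 1.0000 = 0.3900
d₁ = [ln(360/300) + (0.049 + 0.39²/2)·1] / 0.3900 = [0.1823 + 0.1250] / 0.3900 = 0.7881 ⇒ 0.79
√T = √1 = 1.0000
φ(d₁) = φ(0.79) = 0.2920
vega = S·φ(d₁)·√T = 360·0.2920·1.0000 = 105.1200
(Call and put vega coincide under Black-Scholes.)

105.12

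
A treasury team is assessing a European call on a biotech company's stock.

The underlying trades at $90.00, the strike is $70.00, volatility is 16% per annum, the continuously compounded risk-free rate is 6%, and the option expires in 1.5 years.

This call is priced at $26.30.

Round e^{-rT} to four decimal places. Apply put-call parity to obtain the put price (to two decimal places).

$0.27

exp(−rT) = exp(−0.06·1.5) = 0.9139
Put-call parity: C − P = S − K·e^(−rT) = 90 − 70·0.9139 = 90 − 63.9730 = 26.0270
P = C − (C − P) = 26.30 − (26.0270) = 0.2730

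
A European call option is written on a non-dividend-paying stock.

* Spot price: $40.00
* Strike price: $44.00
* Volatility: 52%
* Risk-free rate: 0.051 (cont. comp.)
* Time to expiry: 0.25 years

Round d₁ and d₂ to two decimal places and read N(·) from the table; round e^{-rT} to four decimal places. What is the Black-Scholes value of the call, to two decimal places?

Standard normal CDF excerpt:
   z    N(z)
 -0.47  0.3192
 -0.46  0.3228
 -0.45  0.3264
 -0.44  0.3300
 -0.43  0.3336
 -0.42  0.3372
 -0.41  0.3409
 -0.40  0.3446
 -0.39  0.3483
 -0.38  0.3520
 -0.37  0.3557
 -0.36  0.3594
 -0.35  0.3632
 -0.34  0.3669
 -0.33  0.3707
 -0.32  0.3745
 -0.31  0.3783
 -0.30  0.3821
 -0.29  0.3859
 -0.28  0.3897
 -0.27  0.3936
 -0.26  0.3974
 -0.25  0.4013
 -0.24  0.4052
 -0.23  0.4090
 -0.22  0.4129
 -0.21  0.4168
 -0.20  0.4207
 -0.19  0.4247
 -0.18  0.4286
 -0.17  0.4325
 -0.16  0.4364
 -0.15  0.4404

σ√T = 0.52·√0.25 = 0.2600
d₁ = [ln(40/44) + (0.051 + 0.52²/2)·0.25] / 0.2600 = [-0.0953 + 0.0466] / 0.2600 = -0.1875 ≈ -0.19
d₂ = d₁ − σ√T = -0.1875 − 0.2600 = -0.4475 ≈ -0.45
exp(−rT) = exp(−0.051·0.25) = 0.9873
N(d₁) = N(-0.19) = 0.4247;  N(d₂) = N(-0.45) = 0.3264
C = 40·0.4247 − 44·0.9873·0.3264 = 16.9880 − 14.1792 = 2.8088

$2.81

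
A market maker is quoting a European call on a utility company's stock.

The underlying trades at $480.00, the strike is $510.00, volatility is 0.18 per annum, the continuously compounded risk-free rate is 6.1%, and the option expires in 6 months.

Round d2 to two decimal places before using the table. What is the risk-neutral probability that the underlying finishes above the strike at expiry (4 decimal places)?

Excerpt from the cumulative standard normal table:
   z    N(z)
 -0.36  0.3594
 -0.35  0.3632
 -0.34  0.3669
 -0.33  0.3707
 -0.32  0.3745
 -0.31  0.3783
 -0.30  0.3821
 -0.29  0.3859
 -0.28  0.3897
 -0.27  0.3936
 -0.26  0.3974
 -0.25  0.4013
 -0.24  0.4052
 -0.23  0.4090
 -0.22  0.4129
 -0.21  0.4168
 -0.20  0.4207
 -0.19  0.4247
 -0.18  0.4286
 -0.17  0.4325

σ√T = 0.18·√0.5 = 0.1273
d₁ = [ln(480/510) + (0.061 + 0.18²/2)·0.5] / 0.1273 = [-0.0606 + 0.0386] / 0.1273 = -0.1730 → -0.17
d₂ = d₁ − σ√T = -0.1730 − 0.1273 = -0.3003 → -0.30
Risk-neutral Pr[S_T > K] = N(d₂) = N(-0.30) = 0.3821

0.3821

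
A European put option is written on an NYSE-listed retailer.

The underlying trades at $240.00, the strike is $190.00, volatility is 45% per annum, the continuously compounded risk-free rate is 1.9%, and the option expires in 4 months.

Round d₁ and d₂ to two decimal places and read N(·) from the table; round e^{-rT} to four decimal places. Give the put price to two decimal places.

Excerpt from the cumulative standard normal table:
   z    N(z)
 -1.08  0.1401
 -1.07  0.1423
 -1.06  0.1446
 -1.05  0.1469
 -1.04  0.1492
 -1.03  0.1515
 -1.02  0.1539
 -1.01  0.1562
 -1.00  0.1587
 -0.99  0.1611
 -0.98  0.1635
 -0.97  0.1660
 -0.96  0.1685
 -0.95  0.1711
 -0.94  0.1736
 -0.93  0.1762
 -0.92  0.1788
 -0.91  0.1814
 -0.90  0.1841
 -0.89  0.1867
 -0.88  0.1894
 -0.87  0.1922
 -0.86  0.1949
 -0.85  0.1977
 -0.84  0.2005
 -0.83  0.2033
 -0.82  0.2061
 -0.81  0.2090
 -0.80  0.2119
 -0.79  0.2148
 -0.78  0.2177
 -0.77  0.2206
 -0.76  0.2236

$5.30

T = 0.3333;  σ√T = 0.2598
d₁ = [ln(240/190) + (0.019 + 0.45²/2)·0.3333] / 0.2598 = [0.2336 + 0.0401] / 0.2598 = 1.0535 ⇒ 1.05
d₂ = d₁ − σ√T = 1.0535 − 0.2598 = 0.7937 ⇒ 0.79
exp(−rT) = exp(−0.019·0.3333) = 0.9937
N(−d₂) = N(-0.79) = 0.2148;  N(−d₁) = N(-1.05) = 0.1469
P = 190·0.9937·0.2148 − 240·0.1469 = 40.5549 − 35.2560 = 5.2989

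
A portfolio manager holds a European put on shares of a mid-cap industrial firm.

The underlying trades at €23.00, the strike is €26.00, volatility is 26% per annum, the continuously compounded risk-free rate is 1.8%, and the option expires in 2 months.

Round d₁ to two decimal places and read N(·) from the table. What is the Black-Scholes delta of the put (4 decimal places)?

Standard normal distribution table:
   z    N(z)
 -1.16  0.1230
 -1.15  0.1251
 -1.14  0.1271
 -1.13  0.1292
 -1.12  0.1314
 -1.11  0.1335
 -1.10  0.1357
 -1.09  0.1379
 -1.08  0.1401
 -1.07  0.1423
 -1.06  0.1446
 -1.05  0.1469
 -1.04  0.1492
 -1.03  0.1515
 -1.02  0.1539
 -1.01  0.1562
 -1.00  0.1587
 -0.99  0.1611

-0.8577

T = 0.1667;  σ√T = 0.1061
d₁ = [ln(23/26) + (0.018 + 0.26²/2)·0.1667] / 0.1061 = [-0.1226 + 0.0086] / 0.1061 = -1.0737 → -1.07
N(d₁) = N(-1.07) = 0.1423
Δ_put = N(d₁) − 1 = 0.1423 − 1 = -0.8577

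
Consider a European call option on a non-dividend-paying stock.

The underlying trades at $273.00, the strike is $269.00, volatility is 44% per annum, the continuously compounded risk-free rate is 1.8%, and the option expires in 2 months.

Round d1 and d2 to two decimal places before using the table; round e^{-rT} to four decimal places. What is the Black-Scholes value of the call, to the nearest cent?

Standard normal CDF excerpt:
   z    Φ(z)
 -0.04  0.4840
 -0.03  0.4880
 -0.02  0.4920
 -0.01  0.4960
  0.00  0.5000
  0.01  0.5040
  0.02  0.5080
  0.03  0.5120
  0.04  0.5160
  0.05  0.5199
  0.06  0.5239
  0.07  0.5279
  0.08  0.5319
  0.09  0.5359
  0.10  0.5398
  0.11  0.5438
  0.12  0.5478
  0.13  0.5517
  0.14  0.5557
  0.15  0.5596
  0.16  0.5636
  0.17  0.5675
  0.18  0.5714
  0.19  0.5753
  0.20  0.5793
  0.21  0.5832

σ√T = 0.44 × 0.4082 = 0.1796
d₁ = [ln(273/269) + (0.018 + 0.44²/2)·0.1667] / 0.1796 = [0.0148 + 0.0191] / 0.1796 = 0.1887 which rounds to 0.19
d₂ = d₁ − σ√T = 0.1887 − 0.1796 = 0.0091 which rounds to 0.01
exp(−rT) = exp(−0.018·0.1667) = 0.9970
N(d₁) = N(0.19) = 0.5753;  N(d₂) = N(0.01) = 0.5040
C = 273·0.5753 − 269·0.9970·0.5040 = 157.0569 − 135.1693 = 21.8876

$21.89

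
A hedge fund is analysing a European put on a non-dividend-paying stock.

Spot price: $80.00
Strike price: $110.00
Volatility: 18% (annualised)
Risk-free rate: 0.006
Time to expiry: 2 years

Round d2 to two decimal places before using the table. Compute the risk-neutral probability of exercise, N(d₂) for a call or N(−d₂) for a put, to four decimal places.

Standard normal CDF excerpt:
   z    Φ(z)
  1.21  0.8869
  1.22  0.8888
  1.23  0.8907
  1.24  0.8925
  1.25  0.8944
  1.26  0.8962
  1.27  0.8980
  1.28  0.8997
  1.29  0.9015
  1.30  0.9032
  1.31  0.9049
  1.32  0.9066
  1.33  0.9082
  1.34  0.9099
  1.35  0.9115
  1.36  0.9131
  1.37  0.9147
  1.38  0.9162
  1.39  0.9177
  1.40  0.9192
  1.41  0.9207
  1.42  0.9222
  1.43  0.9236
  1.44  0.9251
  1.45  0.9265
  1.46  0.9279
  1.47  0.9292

σ√T = 0.18 × 1.4142 = 0.2546
ln(S/K) + (r + σ²/2)T = ln(80/110) + (0.006 + 0.18²/2)·2 = -0.3185 + 0.0444 = -0.2741
d₁ = -0.2741 / 0.2546 = -1.0766 which rounds to -1.08
d₂ = d₁ − σ√T = -1.0766 − 0.2546 = -1.3311 which rounds to -1.33
Risk-neutral Pr[S_T < K] = N(−d₂) = N(1.33) = 0.9082

0.9082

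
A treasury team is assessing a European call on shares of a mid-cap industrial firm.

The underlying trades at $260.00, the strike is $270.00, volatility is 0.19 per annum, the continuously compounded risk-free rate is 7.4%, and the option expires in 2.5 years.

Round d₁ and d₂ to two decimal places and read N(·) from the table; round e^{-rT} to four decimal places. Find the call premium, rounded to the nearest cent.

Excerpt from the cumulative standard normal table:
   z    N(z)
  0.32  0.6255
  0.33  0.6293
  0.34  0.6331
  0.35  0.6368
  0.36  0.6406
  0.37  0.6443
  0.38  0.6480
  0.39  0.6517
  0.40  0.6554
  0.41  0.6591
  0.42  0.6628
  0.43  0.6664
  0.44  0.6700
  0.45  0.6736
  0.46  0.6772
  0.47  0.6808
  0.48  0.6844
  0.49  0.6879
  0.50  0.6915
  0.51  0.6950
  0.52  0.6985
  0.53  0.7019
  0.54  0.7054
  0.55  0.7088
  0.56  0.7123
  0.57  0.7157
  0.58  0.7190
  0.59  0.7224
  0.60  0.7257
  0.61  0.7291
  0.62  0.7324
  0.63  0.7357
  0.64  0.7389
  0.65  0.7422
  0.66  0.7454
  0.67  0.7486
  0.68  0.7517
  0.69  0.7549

σ√T = 0.19·√2.5 = 0.3004
d₁ = [ln(260/270) + (0.074 + ½·0.19²)·2.5] / (σ√T) = (-0.0377 + 0.2301) / 0.3004 = 0.6404 which rounds to 0.64
d₂ = 0.6404 − 0.3004 = 0.3400 which rounds to 0.34
e^(−rT) = e^(−0.074·2.5) = 0.8311
N(d₁) = N(0.64) = 0.7389;  N(d₂) = N(0.34) = 0.6331
C = 260·0.7389 − 270·0.8311·0.6331 = 192.1140 − 142.0657 = 50.0483

$50.05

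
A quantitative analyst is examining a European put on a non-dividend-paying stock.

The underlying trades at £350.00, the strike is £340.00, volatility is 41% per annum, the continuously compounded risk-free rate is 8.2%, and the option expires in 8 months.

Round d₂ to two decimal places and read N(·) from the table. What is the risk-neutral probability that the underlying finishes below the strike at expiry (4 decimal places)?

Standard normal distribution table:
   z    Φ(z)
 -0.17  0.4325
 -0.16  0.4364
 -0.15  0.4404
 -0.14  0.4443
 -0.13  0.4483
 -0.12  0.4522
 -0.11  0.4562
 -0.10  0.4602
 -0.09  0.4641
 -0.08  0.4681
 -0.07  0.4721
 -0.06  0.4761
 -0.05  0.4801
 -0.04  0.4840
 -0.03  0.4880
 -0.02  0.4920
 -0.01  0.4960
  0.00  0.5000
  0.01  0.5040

σ√T = 0.41·√0.6667 = 0.3348
ln(S/K) + (r + σ²/2)T = ln(350/340) + (0.082 + 0.41²/2)·0.6667 = 0.0290 + 0.1107 = 0.1397
d₁ = 0.1397 / 0.3348 = 0.4173 → 0.42
d₂ = d₁ − σ√T = 0.4173 − 0.3348 = 0.0825 → 0.08
Pr(exercise) under Q = N(−d₂) = N(-0.08) = 0.4681

0.4681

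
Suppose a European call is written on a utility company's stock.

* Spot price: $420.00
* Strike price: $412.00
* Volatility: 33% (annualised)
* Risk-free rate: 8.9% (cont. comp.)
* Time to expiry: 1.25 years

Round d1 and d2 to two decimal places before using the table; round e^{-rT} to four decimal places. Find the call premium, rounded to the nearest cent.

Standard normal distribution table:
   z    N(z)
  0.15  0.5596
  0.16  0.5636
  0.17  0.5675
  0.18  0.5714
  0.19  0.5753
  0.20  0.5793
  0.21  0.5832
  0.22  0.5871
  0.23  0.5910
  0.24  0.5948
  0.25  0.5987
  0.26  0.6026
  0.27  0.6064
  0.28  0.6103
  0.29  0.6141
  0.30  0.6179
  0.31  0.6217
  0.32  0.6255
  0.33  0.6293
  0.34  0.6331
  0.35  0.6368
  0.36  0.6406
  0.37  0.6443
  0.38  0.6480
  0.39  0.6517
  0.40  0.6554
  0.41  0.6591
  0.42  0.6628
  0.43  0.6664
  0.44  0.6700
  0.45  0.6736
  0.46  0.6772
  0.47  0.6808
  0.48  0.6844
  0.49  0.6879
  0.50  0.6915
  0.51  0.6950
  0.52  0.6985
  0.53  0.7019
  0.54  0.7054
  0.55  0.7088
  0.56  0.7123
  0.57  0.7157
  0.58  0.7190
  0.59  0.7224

$87.08

σ√T = 0.33·√1.25 = 0.3690
ln(S/K) + (r + σ²/2)T = ln(420/412) + (0.089 + 0.33²/2)·1.25 = 0.0192 + 0.1793 = 0.1985
d₁ = 0.1985 / 0.3690 = 0.5381 ⇒ 0.54
d₂ = d₁ − σ√T = 0.5381 − 0.3690 = 0.1692 ⇒ 0.17
e^(−rT) = e^(−0.089·1.25) = 0.8947
C = 420·N(0.54) − 412·0.8947·N(0.17) = 420·0.7054 − 412·0.8947·0.5675 = 296.2680 − 209.1898 = 87.0782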